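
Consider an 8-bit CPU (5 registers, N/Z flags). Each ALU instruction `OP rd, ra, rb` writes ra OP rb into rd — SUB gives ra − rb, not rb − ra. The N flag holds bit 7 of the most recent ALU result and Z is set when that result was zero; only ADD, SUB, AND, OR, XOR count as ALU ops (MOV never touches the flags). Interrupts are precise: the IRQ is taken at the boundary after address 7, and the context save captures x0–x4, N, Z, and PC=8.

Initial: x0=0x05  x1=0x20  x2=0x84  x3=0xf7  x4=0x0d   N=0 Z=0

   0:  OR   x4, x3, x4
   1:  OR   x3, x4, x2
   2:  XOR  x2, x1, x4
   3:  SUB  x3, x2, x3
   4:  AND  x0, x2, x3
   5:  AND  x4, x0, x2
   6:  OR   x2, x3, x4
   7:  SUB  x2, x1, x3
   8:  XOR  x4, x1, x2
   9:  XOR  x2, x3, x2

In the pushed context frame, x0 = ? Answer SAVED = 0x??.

after  0: x0=0x05 x1=0x20 x2=0x84 x3=0xf7 x4=0xff  N=1 Z=0
after  1: x0=0x05 x1=0x20 x2=0x84 x3=0xff x4=0xff  N=1 Z=0
after  2: x0=0x05 x1=0x20 x2=0xdf x3=0xff x4=0xff  N=1 Z=0
after  3: x0=0x05 x1=0x20 x2=0xdf x3=0xe0 x4=0xff  N=1 Z=0
after  4: x0=0xc0 x1=0x20 x2=0xdf x3=0xe0 x4=0xff  N=1 Z=0
after  5: x0=0xc0 x1=0x20 x2=0xdf x3=0xe0 x4=0xc0  N=1 Z=0
after  6: x0=0xc0 x1=0x20 x2=0xe0 x3=0xe0 x4=0xc0  N=1 Z=0
after  7: x0=0xc0 x1=0x20 x2=0x40 x3=0xe0 x4=0xc0  N=0 Z=0
-- IRQ taken; context saved, return-PC = 8 --

SAVED = 0xc0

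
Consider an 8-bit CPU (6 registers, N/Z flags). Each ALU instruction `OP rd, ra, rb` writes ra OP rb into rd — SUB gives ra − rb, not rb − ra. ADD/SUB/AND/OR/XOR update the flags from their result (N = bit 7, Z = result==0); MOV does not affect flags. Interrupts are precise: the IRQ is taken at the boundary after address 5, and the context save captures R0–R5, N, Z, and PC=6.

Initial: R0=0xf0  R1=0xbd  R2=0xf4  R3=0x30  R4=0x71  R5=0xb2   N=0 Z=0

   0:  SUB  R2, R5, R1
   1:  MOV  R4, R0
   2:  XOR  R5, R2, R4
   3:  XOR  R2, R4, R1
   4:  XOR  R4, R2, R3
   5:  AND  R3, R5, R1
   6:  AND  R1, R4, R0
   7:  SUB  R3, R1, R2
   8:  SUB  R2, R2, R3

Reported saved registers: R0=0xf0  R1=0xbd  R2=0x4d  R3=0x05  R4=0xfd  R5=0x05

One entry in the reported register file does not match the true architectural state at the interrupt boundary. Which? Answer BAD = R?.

BAD = R4

after  0: R0=0xf0 R1=0xbd R2=0xf5 R3=0x30 R4=0x71 R5=0xb2  N=1 Z=0
after  1: R0=0xf0 R1=0xbd R2=0xf5 R3=0x30 R4=0xf0 R5=0xb2  N=1 Z=0
after  2: R0=0xf0 R1=0xbd R2=0xf5 R3=0x30 R4=0xf0 R5=0x05  N=0 Z=0
after  3: R0=0xf0 R1=0xbd R2=0x4d R3=0x30 R4=0xf0 R5=0x05  N=0 Z=0
after  4: R0=0xf0 R1=0xbd R2=0x4d R3=0x30 R4=0x7d R5=0x05  N=0 Z=0
after  5: R0=0xf0 R1=0xbd R2=0x4d R3=0x05 R4=0x7d R5=0x05  N=0 Z=0
-- IRQ taken; context saved, return-PC = 6 --
mismatch: R4: reported 0xfd vs actual 0x7d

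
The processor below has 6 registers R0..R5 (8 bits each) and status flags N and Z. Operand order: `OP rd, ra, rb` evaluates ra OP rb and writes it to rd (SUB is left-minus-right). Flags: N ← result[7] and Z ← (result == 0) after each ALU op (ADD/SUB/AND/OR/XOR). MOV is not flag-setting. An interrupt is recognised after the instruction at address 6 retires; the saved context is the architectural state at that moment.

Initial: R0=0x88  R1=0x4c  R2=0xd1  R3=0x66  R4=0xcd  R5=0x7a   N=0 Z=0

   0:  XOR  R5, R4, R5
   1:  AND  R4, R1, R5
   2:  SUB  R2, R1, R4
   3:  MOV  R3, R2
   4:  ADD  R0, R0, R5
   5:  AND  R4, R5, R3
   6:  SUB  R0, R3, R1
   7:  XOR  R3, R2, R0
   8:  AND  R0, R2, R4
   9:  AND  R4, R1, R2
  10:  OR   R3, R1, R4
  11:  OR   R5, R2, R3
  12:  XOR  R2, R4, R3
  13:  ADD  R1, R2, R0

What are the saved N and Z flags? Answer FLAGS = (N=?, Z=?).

FLAGS = (N=1, Z=0)

after  0: R0=0x88 R1=0x4c R2=0xd1 R3=0x66 R4=0xcd R5=0xb7  N=1 Z=0
after  1: R0=0x88 R1=0x4c R2=0xd1 R3=0x66 R4=0x04 R5=0xb7  N=0 Z=0
after  2: R0=0x88 R1=0x4c R2=0x48 R3=0x66 R4=0x04 R5=0xb7  N=0 Z=0
after  3: R0=0x88 R1=0x4c R2=0x48 R3=0x48 R4=0x04 R5=0xb7  N=0 Z=0
after  4: R0=0x3f R1=0x4c R2=0x48 R3=0x48 R4=0x04 R5=0xb7  N=0 Z=0
after  5: R0=0x3f R1=0x4c R2=0x48 R3=0x48 R4=0x00 R5=0xb7  N=0 Z=1
after  6: R0=0xfc R1=0x4c R2=0x48 R3=0x48 R4=0x00 R5=0xb7  N=1 Z=0
-- IRQ taken; context saved, return-PC = 7 --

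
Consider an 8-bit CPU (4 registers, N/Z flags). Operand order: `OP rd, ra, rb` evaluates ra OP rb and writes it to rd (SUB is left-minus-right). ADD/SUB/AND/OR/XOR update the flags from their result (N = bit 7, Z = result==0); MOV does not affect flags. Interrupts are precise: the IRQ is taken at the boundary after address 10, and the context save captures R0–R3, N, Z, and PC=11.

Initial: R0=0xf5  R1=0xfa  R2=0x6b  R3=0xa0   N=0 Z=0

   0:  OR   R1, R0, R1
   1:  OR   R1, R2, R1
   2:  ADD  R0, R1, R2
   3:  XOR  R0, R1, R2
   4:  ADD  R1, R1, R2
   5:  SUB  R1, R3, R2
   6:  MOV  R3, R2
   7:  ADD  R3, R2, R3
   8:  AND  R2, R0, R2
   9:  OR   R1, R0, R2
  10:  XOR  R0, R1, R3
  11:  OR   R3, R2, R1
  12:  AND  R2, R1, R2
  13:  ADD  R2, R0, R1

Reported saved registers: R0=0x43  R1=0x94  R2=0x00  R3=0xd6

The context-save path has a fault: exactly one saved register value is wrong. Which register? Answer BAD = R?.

after  0: R0=0xf5 R1=0xff R2=0x6b R3=0xa0  N=1 Z=0
after  1: R0=0xf5 R1=0xff R2=0x6b R3=0xa0  N=1 Z=0
after  2: R0=0x6a R1=0xff R2=0x6b R3=0xa0  N=0 Z=0
after  3: R0=0x94 R1=0xff R2=0x6b R3=0xa0  N=1 Z=0
after  4: R0=0x94 R1=0x6a R2=0x6b R3=0xa0  N=0 Z=0
after  5: R0=0x94 R1=0x35 R2=0x6b R3=0xa0  N=0 Z=0
after  6: R0=0x94 R1=0x35 R2=0x6b R3=0x6b  N=0 Z=0
after  7: R0=0x94 R1=0x35 R2=0x6b R3=0xd6  N=1 Z=0
after  8: R0=0x94 R1=0x35 R2=0x00 R3=0xd6  N=0 Z=1
after  9: R0=0x94 R1=0x94 R2=0x00 R3=0xd6  N=1 Z=0
after 10: R0=0x42 R1=0x94 R2=0x00 R3=0xd6  N=0 Z=0
-- IRQ taken; context saved, return-PC = 11 --
mismatch: R0: reported 0x43 vs actual 0x42

BAD = R0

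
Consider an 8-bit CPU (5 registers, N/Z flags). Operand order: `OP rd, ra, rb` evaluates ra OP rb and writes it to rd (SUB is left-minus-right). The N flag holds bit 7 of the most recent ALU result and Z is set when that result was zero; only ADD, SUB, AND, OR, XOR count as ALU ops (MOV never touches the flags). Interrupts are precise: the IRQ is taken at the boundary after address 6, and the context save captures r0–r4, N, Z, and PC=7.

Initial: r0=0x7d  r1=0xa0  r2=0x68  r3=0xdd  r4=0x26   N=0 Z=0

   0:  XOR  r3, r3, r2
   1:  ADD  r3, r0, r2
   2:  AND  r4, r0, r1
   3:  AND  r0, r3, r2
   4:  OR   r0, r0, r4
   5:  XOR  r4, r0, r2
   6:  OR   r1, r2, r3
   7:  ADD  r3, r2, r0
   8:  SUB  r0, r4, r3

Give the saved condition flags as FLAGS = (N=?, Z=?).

FLAGS = (N=1, Z=0)

after  0: r0=0x7d r1=0xa0 r2=0x68 r3=0xb5 r4=0x26  N=1 Z=0
after  1: r0=0x7d r1=0xa0 r2=0x68 r3=0xe5 r4=0x26  N=1 Z=0
after  2: r0=0x7d r1=0xa0 r2=0x68 r3=0xe5 r4=0x20  N=0 Z=0
after  3: r0=0x60 r1=0xa0 r2=0x68 r3=0xe5 r4=0x20  N=0 Z=0
after  4: r0=0x60 r1=0xa0 r2=0x68 r3=0xe5 r4=0x20  N=0 Z=0
after  5: r0=0x60 r1=0xa0 r2=0x68 r3=0xe5 r4=0x08  N=0 Z=0
after  6: r0=0x60 r1=0xed r2=0x68 r3=0xe5 r4=0x08  N=1 Z=0
-- IRQ taken; context saved, return-PC = 7 --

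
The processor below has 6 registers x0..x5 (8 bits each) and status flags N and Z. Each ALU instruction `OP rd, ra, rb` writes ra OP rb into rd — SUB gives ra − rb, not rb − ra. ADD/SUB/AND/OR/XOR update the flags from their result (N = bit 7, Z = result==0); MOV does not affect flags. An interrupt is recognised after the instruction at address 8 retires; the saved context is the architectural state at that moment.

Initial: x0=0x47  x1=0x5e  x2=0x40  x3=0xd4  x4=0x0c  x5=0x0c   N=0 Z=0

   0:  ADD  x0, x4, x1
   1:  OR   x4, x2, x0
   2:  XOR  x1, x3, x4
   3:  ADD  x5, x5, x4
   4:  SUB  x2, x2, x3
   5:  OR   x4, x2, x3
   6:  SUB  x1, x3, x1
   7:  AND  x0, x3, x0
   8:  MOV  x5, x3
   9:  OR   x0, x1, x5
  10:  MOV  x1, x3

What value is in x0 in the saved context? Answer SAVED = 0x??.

SAVED = 0x40

after  0: x0=0x6a x1=0x5e x2=0x40 x3=0xd4 x4=0x0c x5=0x0c  N=0 Z=0
after  1: x0=0x6a x1=0x5e x2=0x40 x3=0xd4 x4=0x6a x5=0x0c  N=0 Z=0
after  2: x0=0x6a x1=0xbe x2=0x40 x3=0xd4 x4=0x6a x5=0x0c  N=1 Z=0
after  3: x0=0x6a x1=0xbe x2=0x40 x3=0xd4 x4=0x6a x5=0x76  N=0 Z=0
after  4: x0=0x6a x1=0xbe x2=0x6c x3=0xd4 x4=0x6a x5=0x76  N=0 Z=0
after  5: x0=0x6a x1=0xbe x2=0x6c x3=0xd4 x4=0xfc x5=0x76  N=1 Z=0
after  6: x0=0x6a x1=0x16 x2=0x6c x3=0xd4 x4=0xfc x5=0x76  N=0 Z=0
after  7: x0=0x40 x1=0x16 x2=0x6c x3=0xd4 x4=0xfc x5=0x76  N=0 Z=0
after  8: x0=0x40 x1=0x16 x2=0x6c x3=0xd4 x4=0xfc x5=0xd4  N=0 Z=0
-- IRQ taken; context saved, return-PC = 9 --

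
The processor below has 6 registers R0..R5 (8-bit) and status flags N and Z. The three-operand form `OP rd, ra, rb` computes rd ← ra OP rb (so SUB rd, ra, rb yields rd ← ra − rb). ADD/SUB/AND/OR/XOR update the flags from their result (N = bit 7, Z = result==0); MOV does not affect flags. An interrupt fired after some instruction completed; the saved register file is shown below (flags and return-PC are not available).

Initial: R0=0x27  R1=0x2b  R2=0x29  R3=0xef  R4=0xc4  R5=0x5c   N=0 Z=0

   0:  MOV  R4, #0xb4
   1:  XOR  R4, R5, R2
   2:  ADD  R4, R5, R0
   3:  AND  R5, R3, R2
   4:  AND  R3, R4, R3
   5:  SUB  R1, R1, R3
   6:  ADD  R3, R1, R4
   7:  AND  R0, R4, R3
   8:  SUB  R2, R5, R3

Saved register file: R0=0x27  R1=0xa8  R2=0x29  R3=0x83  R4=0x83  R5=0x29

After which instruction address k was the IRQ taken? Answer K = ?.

after  0: R0=0x27 R1=0x2b R2=0x29 R3=0xef R4=0xb4 R5=0x5c  N=0 Z=0
after  1: R0=0x27 R1=0x2b R2=0x29 R3=0xef R4=0x75 R5=0x5c  N=0 Z=0
after  2: R0=0x27 R1=0x2b R2=0x29 R3=0xef R4=0x83 R5=0x5c  N=1 Z=0
after  3: R0=0x27 R1=0x2b R2=0x29 R3=0xef R4=0x83 R5=0x29  N=0 Z=0
after  4: R0=0x27 R1=0x2b R2=0x29 R3=0x83 R4=0x83 R5=0x29  N=1 Z=0
after  5: R0=0x27 R1=0xa8 R2=0x29 R3=0x83 R4=0x83 R5=0x29  N=1 Z=0
-- IRQ taken; context saved, return-PC = 6 --

K = 5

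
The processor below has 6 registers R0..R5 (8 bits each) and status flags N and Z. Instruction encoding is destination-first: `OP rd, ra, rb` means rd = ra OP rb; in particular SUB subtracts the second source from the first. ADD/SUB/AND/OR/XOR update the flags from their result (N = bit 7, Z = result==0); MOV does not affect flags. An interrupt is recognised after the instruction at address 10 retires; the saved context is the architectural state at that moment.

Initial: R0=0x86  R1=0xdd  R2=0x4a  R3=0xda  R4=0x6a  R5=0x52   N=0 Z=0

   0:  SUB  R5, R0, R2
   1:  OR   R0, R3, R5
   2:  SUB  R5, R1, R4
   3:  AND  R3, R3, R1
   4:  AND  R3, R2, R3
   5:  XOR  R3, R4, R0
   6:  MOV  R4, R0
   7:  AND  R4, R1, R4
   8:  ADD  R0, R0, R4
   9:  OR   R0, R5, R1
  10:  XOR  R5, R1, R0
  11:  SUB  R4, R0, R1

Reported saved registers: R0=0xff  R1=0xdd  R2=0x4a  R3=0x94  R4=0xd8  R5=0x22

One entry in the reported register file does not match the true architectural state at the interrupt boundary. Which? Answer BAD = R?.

BAD = R4

after  0: R0=0x86 R1=0xdd R2=0x4a R3=0xda R4=0x6a R5=0x3c  N=0 Z=0
after  1: R0=0xfe R1=0xdd R2=0x4a R3=0xda R4=0x6a R5=0x3c  N=1 Z=0
after  2: R0=0xfe R1=0xdd R2=0x4a R3=0xda R4=0x6a R5=0x73  N=0 Z=0
after  3: R0=0xfe R1=0xdd R2=0x4a R3=0xd8 R4=0x6a R5=0x73  N=1 Z=0
after  4: R0=0xfe R1=0xdd R2=0x4a R3=0x48 R4=0x6a R5=0x73  N=0 Z=0
after  5: R0=0xfe R1=0xdd R2=0x4a R3=0x94 R4=0x6a R5=0x73  N=1 Z=0
after  6: R0=0xfe R1=0xdd R2=0x4a R3=0x94 R4=0xfe R5=0x73  N=1 Z=0
after  7: R0=0xfe R1=0xdd R2=0x4a R3=0x94 R4=0xdc R5=0x73  N=1 Z=0
after  8: R0=0xda R1=0xdd R2=0x4a R3=0x94 R4=0xdc R5=0x73  N=1 Z=0
after  9: R0=0xff R1=0xdd R2=0x4a R3=0x94 R4=0xdc R5=0x73  N=1 Z=0
after 10: R0=0xff R1=0xdd R2=0x4a R3=0x94 R4=0xdc R5=0x22  N=0 Z=0
-- IRQ taken; context saved, return-PC = 11 --
mismatch: R4: reported 0xd8 vs actual 0xdc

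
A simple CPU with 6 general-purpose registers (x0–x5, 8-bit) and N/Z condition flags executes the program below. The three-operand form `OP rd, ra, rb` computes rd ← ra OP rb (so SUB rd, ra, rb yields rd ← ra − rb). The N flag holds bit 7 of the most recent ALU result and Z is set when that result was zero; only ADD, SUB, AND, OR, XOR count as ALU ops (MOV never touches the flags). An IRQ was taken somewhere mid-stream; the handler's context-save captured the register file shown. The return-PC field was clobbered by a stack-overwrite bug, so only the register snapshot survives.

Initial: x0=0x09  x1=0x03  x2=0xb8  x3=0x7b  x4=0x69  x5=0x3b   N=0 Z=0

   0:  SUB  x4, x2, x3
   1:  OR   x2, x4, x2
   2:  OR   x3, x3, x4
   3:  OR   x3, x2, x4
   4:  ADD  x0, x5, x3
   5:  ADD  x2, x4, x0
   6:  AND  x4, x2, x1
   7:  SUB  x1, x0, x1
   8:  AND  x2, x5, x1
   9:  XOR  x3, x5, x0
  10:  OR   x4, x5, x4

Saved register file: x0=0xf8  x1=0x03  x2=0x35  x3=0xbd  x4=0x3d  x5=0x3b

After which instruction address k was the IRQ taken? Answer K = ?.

K = 5

after  0: x0=0x09 x1=0x03 x2=0xb8 x3=0x7b x4=0x3d x5=0x3b  N=0 Z=0
after  1: x0=0x09 x1=0x03 x2=0xbd x3=0x7b x4=0x3d x5=0x3b  N=1 Z=0
after  2: x0=0x09 x1=0x03 x2=0xbd x3=0x7f x4=0x3d x5=0x3b  N=0 Z=0
after  3: x0=0x09 x1=0x03 x2=0xbd x3=0xbd x4=0x3d x5=0x3b  N=1 Z=0
after  4: x0=0xf8 x1=0x03 x2=0xbd x3=0xbd x4=0x3d x5=0x3b  N=1 Z=0
after  5: x0=0xf8 x1=0x03 x2=0x35 x3=0xbd x4=0x3d x5=0x3b  N=0 Z=0
-- IRQ taken; context saved, return-PC = 6 --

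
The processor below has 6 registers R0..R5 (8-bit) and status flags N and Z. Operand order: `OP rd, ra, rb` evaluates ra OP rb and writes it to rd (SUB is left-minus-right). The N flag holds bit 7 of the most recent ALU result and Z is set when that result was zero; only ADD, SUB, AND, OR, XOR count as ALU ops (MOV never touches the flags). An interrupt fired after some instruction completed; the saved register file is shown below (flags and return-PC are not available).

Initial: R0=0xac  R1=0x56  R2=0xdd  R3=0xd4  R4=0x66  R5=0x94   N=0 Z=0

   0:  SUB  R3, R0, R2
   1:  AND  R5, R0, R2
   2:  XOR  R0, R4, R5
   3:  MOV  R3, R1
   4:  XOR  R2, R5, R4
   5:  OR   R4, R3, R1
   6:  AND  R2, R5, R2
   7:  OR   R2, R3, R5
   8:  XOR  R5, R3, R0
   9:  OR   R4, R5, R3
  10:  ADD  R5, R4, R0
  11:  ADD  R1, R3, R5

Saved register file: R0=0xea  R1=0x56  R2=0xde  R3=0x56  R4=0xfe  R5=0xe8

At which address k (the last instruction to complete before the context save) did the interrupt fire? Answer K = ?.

K = 10

after  0: R0=0xac R1=0x56 R2=0xdd R3=0xcf R4=0x66 R5=0x94  N=1 Z=0
after  1: R0=0xac R1=0x56 R2=0xdd R3=0xcf R4=0x66 R5=0x8c  N=1 Z=0
after  2: R0=0xea R1=0x56 R2=0xdd R3=0xcf R4=0x66 R5=0x8c  N=1 Z=0
after  3: R0=0xea R1=0x56 R2=0xdd R3=0x56 R4=0x66 R5=0x8c  N=1 Z=0
after  4: R0=0xea R1=0x56 R2=0xea R3=0x56 R4=0x66 R5=0x8c  N=1 Z=0
after  5: R0=0xea R1=0x56 R2=0xea R3=0x56 R4=0x56 R5=0x8c  N=0 Z=0
after  6: R0=0xea R1=0x56 R2=0x88 R3=0x56 R4=0x56 R5=0x8c  N=1 Z=0
after  7: R0=0xea R1=0x56 R2=0xde R3=0x56 R4=0x56 R5=0x8c  N=1 Z=0
after  8: R0=0xea R1=0x56 R2=0xde R3=0x56 R4=0x56 R5=0xbc  N=1 Z=0
after  9: R0=0xea R1=0x56 R2=0xde R3=0x56 R4=0xfe R5=0xbc  N=1 Z=0
after 10: R0=0xea R1=0x56 R2=0xde R3=0x56 R4=0xfe R5=0xe8  N=1 Z=0
-- IRQ taken; context saved, return-PC = 11 --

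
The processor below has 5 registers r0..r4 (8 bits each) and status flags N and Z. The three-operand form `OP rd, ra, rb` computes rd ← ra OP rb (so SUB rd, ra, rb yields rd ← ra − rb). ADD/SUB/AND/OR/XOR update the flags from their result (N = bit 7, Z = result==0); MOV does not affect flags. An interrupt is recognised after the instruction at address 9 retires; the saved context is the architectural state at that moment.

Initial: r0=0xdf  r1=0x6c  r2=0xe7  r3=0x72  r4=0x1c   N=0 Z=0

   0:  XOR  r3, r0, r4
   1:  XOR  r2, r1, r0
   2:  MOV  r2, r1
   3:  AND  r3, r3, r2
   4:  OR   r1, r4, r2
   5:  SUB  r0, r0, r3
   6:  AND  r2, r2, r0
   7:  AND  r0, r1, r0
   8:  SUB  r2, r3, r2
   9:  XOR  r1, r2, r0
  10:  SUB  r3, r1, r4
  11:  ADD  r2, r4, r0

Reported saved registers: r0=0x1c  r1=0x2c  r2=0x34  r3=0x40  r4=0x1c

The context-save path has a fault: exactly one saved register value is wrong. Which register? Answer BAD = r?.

BAD = r1

after  0: r0=0xdf r1=0x6c r2=0xe7 r3=0xc3 r4=0x1c  N=1 Z=0
after  1: r0=0xdf r1=0x6c r2=0xb3 r3=0xc3 r4=0x1c  N=1 Z=0
after  2: r0=0xdf r1=0x6c r2=0x6c r3=0xc3 r4=0x1c  N=1 Z=0
after  3: r0=0xdf r1=0x6c r2=0x6c r3=0x40 r4=0x1c  N=0 Z=0
after  4: r0=0xdf r1=0x7c r2=0x6c r3=0x40 r4=0x1c  N=0 Z=0
after  5: r0=0x9f r1=0x7c r2=0x6c r3=0x40 r4=0x1c  N=1 Z=0
after  6: r0=0x9f r1=0x7c r2=0x0c r3=0x40 r4=0x1c  N=0 Z=0
after  7: r0=0x1c r1=0x7c r2=0x0c r3=0x40 r4=0x1c  N=0 Z=0
after  8: r0=0x1c r1=0x7c r2=0x34 r3=0x40 r4=0x1c  N=0 Z=0
after  9: r0=0x1c r1=0x28 r2=0x34 r3=0x40 r4=0x1c  N=0 Z=0
-- IRQ taken; context saved, return-PC = 10 --
mismatch: r1: reported 0x2c vs actual 0x28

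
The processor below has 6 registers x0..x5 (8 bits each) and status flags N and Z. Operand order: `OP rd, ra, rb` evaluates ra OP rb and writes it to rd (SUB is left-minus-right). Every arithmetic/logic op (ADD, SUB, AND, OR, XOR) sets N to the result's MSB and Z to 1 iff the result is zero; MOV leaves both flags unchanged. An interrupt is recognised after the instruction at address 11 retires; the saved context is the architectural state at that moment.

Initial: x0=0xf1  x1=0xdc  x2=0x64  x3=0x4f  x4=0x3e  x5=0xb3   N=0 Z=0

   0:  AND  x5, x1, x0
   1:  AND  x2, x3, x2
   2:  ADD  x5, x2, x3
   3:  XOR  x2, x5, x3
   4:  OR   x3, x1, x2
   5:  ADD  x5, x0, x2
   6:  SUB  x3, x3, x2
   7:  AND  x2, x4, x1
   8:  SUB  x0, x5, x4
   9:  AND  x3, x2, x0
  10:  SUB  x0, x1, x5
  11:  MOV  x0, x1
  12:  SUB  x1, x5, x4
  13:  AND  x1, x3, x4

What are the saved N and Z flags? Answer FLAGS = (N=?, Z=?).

FLAGS = (N=0, Z=0)

after  0: x0=0xf1 x1=0xdc x2=0x64 x3=0x4f x4=0x3e x5=0xd0  N=1 Z=0
after  1: x0=0xf1 x1=0xdc x2=0x44 x3=0x4f x4=0x3e x5=0xd0  N=0 Z=0
after  2: x0=0xf1 x1=0xdc x2=0x44 x3=0x4f x4=0x3e x5=0x93  N=1 Z=0
after  3: x0=0xf1 x1=0xdc x2=0xdc x3=0x4f x4=0x3e x5=0x93  N=1 Z=0
after  4: x0=0xf1 x1=0xdc x2=0xdc x3=0xdc x4=0x3e x5=0x93  N=1 Z=0
after  5: x0=0xf1 x1=0xdc x2=0xdc x3=0xdc x4=0x3e x5=0xcd  N=1 Z=0
after  6: x0=0xf1 x1=0xdc x2=0xdc x3=0x00 x4=0x3e x5=0xcd  N=0 Z=1
after  7: x0=0xf1 x1=0xdc x2=0x1c x3=0x00 x4=0x3e x5=0xcd  N=0 Z=0
after  8: x0=0x8f x1=0xdc x2=0x1c x3=0x00 x4=0x3e x5=0xcd  N=1 Z=0
after  9: x0=0x8f x1=0xdc x2=0x1c x3=0x0c x4=0x3e x5=0xcd  N=0 Z=0
after 10: x0=0x0f x1=0xdc x2=0x1c x3=0x0c x4=0x3e x5=0xcd  N=0 Z=0
after 11: x0=0xdc x1=0xdc x2=0x1c x3=0x0c x4=0x3e x5=0xcd  N=0 Z=0
-- IRQ taken; context saved, return-PC = 12 --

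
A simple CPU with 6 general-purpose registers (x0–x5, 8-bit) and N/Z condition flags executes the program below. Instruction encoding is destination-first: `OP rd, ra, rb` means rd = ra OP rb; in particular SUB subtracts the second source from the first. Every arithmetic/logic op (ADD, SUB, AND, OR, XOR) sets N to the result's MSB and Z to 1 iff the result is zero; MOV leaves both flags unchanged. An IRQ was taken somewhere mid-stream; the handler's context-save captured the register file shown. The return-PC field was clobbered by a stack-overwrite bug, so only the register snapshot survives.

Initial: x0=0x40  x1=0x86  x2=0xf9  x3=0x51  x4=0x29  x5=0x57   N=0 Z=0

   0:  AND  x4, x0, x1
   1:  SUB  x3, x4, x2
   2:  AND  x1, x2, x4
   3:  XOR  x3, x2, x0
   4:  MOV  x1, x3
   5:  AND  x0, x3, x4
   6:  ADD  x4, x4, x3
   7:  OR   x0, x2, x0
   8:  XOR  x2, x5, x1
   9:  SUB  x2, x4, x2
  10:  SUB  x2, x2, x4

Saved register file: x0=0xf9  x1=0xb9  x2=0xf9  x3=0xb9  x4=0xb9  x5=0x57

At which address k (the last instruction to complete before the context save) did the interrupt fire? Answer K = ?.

K = 7

after  0: x0=0x40 x1=0x86 x2=0xf9 x3=0x51 x4=0x00 x5=0x57  N=0 Z=1
after  1: x0=0x40 x1=0x86 x2=0xf9 x3=0x07 x4=0x00 x5=0x57  N=0 Z=0
after  2: x0=0x40 x1=0x00 x2=0xf9 x3=0x07 x4=0x00 x5=0x57  N=0 Z=1
after  3: x0=0x40 x1=0x00 x2=0xf9 x3=0xb9 x4=0x00 x5=0x57  N=1 Z=0
after  4: x0=0x40 x1=0xb9 x2=0xf9 x3=0xb9 x4=0x00 x5=0x57  N=1 Z=0
after  5: x0=0x00 x1=0xb9 x2=0xf9 x3=0xb9 x4=0x00 x5=0x57  N=0 Z=1
after  6: x0=0x00 x1=0xb9 x2=0xf9 x3=0xb9 x4=0xb9 x5=0x57  N=1 Z=0
after  7: x0=0xf9 x1=0xb9 x2=0xf9 x3=0xb9 x4=0xb9 x5=0x57  N=1 Z=0
-- IRQ taken; context saved, return-PC = 8 --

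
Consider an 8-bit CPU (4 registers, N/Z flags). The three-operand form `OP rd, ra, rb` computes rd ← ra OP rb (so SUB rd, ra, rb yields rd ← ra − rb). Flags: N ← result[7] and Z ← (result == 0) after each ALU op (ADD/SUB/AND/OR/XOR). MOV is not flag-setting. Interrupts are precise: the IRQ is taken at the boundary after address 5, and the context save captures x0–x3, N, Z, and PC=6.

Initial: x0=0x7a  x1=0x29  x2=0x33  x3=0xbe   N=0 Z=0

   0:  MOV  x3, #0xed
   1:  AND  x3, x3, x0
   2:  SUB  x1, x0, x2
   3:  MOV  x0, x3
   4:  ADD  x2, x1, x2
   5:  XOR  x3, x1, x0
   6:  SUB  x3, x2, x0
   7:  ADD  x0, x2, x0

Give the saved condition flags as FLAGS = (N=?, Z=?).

after  0: x0=0x7a x1=0x29 x2=0x33 x3=0xed  N=0 Z=0
after  1: x0=0x7a x1=0x29 x2=0x33 x3=0x68  N=0 Z=0
after  2: x0=0x7a x1=0x47 x2=0x33 x3=0x68  N=0 Z=0
after  3: x0=0x68 x1=0x47 x2=0x33 x3=0x68  N=0 Z=0
after  4: x0=0x68 x1=0x47 x2=0x7a x3=0x68  N=0 Z=0
after  5: x0=0x68 x1=0x47 x2=0x7a x3=0x2f  N=0 Z=0
-- IRQ taken; context saved, return-PC = 6 --

FLAGS = (N=0, Z=0)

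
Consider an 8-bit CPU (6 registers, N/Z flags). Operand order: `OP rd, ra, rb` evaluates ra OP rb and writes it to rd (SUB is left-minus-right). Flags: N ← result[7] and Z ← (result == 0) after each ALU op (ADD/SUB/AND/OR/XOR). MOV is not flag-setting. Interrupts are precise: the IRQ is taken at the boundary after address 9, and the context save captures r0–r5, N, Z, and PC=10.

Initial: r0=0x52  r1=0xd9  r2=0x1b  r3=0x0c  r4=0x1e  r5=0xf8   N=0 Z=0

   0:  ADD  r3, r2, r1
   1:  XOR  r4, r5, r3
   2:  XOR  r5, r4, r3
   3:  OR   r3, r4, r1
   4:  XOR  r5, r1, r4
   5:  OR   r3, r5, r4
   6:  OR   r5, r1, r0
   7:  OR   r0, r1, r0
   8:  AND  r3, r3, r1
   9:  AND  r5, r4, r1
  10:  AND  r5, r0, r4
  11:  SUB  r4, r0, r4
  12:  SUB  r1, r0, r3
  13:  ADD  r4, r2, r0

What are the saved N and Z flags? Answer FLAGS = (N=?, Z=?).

after  0: r0=0x52 r1=0xd9 r2=0x1b r3=0xf4 r4=0x1e r5=0xf8  N=1 Z=0
after  1: r0=0x52 r1=0xd9 r2=0x1b r3=0xf4 r4=0x0c r5=0xf8  N=0 Z=0
after  2: r0=0x52 r1=0xd9 r2=0x1b r3=0xf4 r4=0x0c r5=0xf8  N=1 Z=0
after  3: r0=0x52 r1=0xd9 r2=0x1b r3=0xdd r4=0x0c r5=0xf8  N=1 Z=0
after  4: r0=0x52 r1=0xd9 r2=0x1b r3=0xdd r4=0x0c r5=0xd5  N=1 Z=0
after  5: r0=0x52 r1=0xd9 r2=0x1b r3=0xdd r4=0x0c r5=0xd5  N=1 Z=0
after  6: r0=0x52 r1=0xd9 r2=0x1b r3=0xdd r4=0x0c r5=0xdb  N=1 Z=0
after  7: r0=0xdb r1=0xd9 r2=0x1b r3=0xdd r4=0x0c r5=0xdb  N=1 Z=0
after  8: r0=0xdb r1=0xd9 r2=0x1b r3=0xd9 r4=0x0c r5=0xdb  N=1 Z=0
after  9: r0=0xdb r1=0xd9 r2=0x1b r3=0xd9 r4=0x0c r5=0x08  N=0 Z=0
-- IRQ taken; context saved, return-PC = 10 --

FLAGS = (N=0, Z=0)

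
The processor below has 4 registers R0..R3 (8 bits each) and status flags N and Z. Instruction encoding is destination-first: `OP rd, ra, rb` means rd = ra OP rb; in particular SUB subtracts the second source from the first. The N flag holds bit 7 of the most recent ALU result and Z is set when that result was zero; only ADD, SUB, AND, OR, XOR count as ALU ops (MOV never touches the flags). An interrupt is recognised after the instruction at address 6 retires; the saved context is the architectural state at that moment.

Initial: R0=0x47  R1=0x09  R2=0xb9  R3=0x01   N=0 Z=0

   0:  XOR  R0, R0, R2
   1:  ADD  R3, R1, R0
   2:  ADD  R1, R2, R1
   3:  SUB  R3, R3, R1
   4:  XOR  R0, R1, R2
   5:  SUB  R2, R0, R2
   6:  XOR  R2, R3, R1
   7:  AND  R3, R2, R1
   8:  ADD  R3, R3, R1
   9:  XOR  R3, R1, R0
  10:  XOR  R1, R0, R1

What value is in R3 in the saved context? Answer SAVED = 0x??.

after  0: R0=0xfe R1=0x09 R2=0xb9 R3=0x01  N=1 Z=0
after  1: R0=0xfe R1=0x09 R2=0xb9 R3=0x07  N=0 Z=0
after  2: R0=0xfe R1=0xc2 R2=0xb9 R3=0x07  N=1 Z=0
after  3: R0=0xfe R1=0xc2 R2=0xb9 R3=0x45  N=0 Z=0
after  4: R0=0x7b R1=0xc2 R2=0xb9 R3=0x45  N=0 Z=0
after  5: R0=0x7b R1=0xc2 R2=0xc2 R3=0x45  N=1 Z=0
after  6: R0=0x7b R1=0xc2 R2=0x87 R3=0x45  N=1 Z=0
-- IRQ taken; context saved, return-PC = 7 --

SAVED = 0x45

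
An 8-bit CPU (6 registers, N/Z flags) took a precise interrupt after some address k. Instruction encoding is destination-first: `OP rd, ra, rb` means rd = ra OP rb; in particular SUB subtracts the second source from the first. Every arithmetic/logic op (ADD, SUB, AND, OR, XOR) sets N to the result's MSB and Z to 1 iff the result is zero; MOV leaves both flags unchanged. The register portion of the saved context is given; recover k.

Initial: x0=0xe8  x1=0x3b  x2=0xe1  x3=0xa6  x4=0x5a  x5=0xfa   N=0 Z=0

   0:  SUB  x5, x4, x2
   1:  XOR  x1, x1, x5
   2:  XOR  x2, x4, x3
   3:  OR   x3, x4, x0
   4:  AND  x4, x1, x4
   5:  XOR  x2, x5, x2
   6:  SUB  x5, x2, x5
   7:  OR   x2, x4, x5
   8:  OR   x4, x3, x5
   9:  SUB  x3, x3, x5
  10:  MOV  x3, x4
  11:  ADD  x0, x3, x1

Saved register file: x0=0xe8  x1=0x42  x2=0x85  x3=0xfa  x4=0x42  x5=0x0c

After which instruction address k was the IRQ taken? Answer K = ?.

K = 6

after  0: x0=0xe8 x1=0x3b x2=0xe1 x3=0xa6 x4=0x5a x5=0x79  N=0 Z=0
after  1: x0=0xe8 x1=0x42 x2=0xe1 x3=0xa6 x4=0x5a x5=0x79  N=0 Z=0
after  2: x0=0xe8 x1=0x42 x2=0xfc x3=0xa6 x4=0x5a x5=0x79  N=1 Z=0
after  3: x0=0xe8 x1=0x42 x2=0xfc x3=0xfa x4=0x5a x5=0x79  N=1 Z=0
after  4: x0=0xe8 x1=0x42 x2=0xfc x3=0xfa x4=0x42 x5=0x79  N=0 Z=0
after  5: x0=0xe8 x1=0x42 x2=0x85 x3=0xfa x4=0x42 x5=0x79  N=1 Z=0
after  6: x0=0xe8 x1=0x42 x2=0x85 x3=0xfa x4=0x42 x5=0x0c  N=0 Z=0
-- IRQ taken; context saved, return-PC = 7 --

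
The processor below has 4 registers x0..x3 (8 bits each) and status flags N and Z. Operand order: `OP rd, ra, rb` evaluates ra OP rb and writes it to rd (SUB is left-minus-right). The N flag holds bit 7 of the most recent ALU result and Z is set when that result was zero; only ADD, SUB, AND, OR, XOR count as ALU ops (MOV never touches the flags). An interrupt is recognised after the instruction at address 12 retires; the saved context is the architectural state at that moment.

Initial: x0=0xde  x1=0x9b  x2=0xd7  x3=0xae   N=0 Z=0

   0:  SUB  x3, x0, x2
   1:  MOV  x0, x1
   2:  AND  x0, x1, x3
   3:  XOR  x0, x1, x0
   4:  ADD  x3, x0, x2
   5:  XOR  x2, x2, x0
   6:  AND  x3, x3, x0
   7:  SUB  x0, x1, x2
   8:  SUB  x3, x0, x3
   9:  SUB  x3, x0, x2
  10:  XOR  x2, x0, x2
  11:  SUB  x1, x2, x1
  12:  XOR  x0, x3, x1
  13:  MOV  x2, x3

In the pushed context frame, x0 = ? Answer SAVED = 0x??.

after  0: x0=0xde x1=0x9b x2=0xd7 x3=0x07  N=0 Z=0
after  1: x0=0x9b x1=0x9b x2=0xd7 x3=0x07  N=0 Z=0
after  2: x0=0x03 x1=0x9b x2=0xd7 x3=0x07  N=0 Z=0
after  3: x0=0x98 x1=0x9b x2=0xd7 x3=0x07  N=1 Z=0
after  4: x0=0x98 x1=0x9b x2=0xd7 x3=0x6f  N=0 Z=0
after  5: x0=0x98 x1=0x9b x2=0x4f x3=0x6f  N=0 Z=0
after  6: x0=0x98 x1=0x9b x2=0x4f x3=0x08  N=0 Z=0
after  7: x0=0x4c x1=0x9b x2=0x4f x3=0x08  N=0 Z=0
after  8: x0=0x4c x1=0x9b x2=0x4f x3=0x44  N=0 Z=0
after  9: x0=0x4c x1=0x9b x2=0x4f x3=0xfd  N=1 Z=0
after 10: x0=0x4c x1=0x9b x2=0x03 x3=0xfd  N=0 Z=0
after 11: x0=0x4c x1=0x68 x2=0x03 x3=0xfd  N=0 Z=0
after 12: x0=0x95 x1=0x68 x2=0x03 x3=0xfd  N=1 Z=0
-- IRQ taken; context saved, return-PC = 13 --

SAVED = 0x95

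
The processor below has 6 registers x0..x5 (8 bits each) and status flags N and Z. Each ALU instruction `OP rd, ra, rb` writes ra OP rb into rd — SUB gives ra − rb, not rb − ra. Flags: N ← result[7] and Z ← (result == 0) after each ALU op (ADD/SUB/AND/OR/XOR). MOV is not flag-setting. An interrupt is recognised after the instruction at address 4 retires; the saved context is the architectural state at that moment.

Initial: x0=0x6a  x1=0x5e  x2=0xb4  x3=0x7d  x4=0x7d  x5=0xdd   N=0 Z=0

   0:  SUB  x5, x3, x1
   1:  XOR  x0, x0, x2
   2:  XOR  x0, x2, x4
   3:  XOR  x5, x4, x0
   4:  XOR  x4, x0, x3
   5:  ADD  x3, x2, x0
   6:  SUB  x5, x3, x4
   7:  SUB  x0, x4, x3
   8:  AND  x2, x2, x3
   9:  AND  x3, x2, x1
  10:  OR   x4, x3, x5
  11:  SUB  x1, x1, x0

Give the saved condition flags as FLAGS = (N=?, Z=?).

after  0: x0=0x6a x1=0x5e x2=0xb4 x3=0x7d x4=0x7d x5=0x1f  N=0 Z=0
after  1: x0=0xde x1=0x5e x2=0xb4 x3=0x7d x4=0x7d x5=0x1f  N=1 Z=0
after  2: x0=0xc9 x1=0x5e x2=0xb4 x3=0x7d x4=0x7d x5=0x1f  N=1 Z=0
after  3: x0=0xc9 x1=0x5e x2=0xb4 x3=0x7d x4=0x7d x5=0xb4  N=1 Z=0
after  4: x0=0xc9 x1=0x5e x2=0xb4 x3=0x7d x4=0xb4 x5=0xb4  N=1 Z=0
-- IRQ taken; context saved, return-PC = 5 --

FLAGS = (N=1, Z=0)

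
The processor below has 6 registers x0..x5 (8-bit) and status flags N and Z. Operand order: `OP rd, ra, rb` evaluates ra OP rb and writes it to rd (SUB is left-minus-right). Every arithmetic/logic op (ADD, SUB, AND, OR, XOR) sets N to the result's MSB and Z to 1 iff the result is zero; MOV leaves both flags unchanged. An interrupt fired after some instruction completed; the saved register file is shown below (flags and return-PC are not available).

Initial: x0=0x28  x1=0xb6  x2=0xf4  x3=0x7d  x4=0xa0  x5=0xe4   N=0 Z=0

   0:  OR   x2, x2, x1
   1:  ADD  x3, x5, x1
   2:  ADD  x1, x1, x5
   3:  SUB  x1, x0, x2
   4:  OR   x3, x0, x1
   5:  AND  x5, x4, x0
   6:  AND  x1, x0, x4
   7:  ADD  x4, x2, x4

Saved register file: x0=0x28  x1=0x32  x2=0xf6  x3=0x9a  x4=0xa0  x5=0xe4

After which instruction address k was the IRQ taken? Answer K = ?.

K = 3

after  0: x0=0x28 x1=0xb6 x2=0xf6 x3=0x7d x4=0xa0 x5=0xe4  N=1 Z=0
after  1: x0=0x28 x1=0xb6 x2=0xf6 x3=0x9a x4=0xa0 x5=0xe4  N=1 Z=0
after  2: x0=0x28 x1=0x9a x2=0xf6 x3=0x9a x4=0xa0 x5=0xe4  N=1 Z=0
after  3: x0=0x28 x1=0x32 x2=0xf6 x3=0x9a x4=0xa0 x5=0xe4  N=0 Z=0
-- IRQ taken; context saved, return-PC = 4 --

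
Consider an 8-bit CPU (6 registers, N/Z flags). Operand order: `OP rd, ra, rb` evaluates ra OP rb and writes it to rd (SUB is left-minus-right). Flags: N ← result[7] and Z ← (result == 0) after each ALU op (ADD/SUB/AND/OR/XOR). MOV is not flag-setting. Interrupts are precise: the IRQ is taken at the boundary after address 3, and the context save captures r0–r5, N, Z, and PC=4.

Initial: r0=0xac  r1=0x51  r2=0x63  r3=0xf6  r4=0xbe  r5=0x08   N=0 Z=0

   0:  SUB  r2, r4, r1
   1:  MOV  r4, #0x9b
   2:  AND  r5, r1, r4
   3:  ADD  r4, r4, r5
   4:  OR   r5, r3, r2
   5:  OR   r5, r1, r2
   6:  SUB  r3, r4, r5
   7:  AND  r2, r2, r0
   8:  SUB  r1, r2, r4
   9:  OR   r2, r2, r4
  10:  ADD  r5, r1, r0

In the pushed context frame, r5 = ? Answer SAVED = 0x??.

SAVED = 0x11

after  0: r0=0xac r1=0x51 r2=0x6d r3=0xf6 r4=0xbe r5=0x08  N=0 Z=0
after  1: r0=0xac r1=0x51 r2=0x6d r3=0xf6 r4=0x9b r5=0x08  N=0 Z=0
after  2: r0=0xac r1=0x51 r2=0x6d r3=0xf6 r4=0x9b r5=0x11  N=0 Z=0
after  3: r0=0xac r1=0x51 r2=0x6d r3=0xf6 r4=0xac r5=0x11  N=1 Z=0
-- IRQ taken; context saved, return-PC = 4 --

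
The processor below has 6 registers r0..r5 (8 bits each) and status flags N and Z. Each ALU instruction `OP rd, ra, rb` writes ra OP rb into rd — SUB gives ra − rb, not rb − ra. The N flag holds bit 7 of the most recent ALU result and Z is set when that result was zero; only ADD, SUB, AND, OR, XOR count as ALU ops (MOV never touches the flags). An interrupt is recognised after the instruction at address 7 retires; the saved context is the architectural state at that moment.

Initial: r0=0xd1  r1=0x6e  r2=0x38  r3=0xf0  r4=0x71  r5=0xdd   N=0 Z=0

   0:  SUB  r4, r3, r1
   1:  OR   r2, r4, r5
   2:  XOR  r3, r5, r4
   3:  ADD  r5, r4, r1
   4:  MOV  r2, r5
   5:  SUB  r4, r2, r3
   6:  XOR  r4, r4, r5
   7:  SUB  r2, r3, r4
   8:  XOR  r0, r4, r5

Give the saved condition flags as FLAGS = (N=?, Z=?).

FLAGS = (N=1, Z=0)

after  0: r0=0xd1 r1=0x6e r2=0x38 r3=0xf0 r4=0x82 r5=0xdd  N=1 Z=0
after  1: r0=0xd1 r1=0x6e r2=0xdf r3=0xf0 r4=0x82 r5=0xdd  N=1 Z=0
after  2: r0=0xd1 r1=0x6e r2=0xdf r3=0x5f r4=0x82 r5=0xdd  N=0 Z=0
after  3: r0=0xd1 r1=0x6e r2=0xdf r3=0x5f r4=0x82 r5=0xf0  N=1 Z=0
after  4: r0=0xd1 r1=0x6e r2=0xf0 r3=0x5f r4=0x82 r5=0xf0  N=1 Z=0
after  5: r0=0xd1 r1=0x6e r2=0xf0 r3=0x5f r4=0x91 r5=0xf0  N=1 Z=0
after  6: r0=0xd1 r1=0x6e r2=0xf0 r3=0x5f r4=0x61 r5=0xf0  N=0 Z=0
after  7: r0=0xd1 r1=0x6e r2=0xfe r3=0x5f r4=0x61 r5=0xf0  N=1 Z=0
-- IRQ taken; context saved, return-PC = 8 --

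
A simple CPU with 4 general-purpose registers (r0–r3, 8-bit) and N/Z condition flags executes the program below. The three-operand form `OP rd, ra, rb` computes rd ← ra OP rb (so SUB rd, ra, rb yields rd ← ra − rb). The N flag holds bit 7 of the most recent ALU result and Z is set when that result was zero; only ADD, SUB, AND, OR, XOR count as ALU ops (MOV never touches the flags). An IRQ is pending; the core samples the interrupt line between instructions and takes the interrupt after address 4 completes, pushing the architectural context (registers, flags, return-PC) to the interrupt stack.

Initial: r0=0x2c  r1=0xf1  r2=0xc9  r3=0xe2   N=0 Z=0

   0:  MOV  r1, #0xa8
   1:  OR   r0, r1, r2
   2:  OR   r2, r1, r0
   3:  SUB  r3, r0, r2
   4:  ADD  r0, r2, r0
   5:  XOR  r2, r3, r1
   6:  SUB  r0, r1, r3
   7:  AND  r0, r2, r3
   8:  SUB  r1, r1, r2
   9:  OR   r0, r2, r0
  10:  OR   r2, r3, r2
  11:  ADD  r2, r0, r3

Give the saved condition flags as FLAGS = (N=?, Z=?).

FLAGS = (N=1, Z=0)

after  0: r0=0x2c r1=0xa8 r2=0xc9 r3=0xe2  N=0 Z=0
after  1: r0=0xe9 r1=0xa8 r2=0xc9 r3=0xe2  N=1 Z=0
after  2: r0=0xe9 r1=0xa8 r2=0xe9 r3=0xe2  N=1 Z=0
after  3: r0=0xe9 r1=0xa8 r2=0xe9 r3=0x00  N=0 Z=1
after  4: r0=0xd2 r1=0xa8 r2=0xe9 r3=0x00  N=1 Z=0
-- IRQ taken; context saved, return-PC = 5 --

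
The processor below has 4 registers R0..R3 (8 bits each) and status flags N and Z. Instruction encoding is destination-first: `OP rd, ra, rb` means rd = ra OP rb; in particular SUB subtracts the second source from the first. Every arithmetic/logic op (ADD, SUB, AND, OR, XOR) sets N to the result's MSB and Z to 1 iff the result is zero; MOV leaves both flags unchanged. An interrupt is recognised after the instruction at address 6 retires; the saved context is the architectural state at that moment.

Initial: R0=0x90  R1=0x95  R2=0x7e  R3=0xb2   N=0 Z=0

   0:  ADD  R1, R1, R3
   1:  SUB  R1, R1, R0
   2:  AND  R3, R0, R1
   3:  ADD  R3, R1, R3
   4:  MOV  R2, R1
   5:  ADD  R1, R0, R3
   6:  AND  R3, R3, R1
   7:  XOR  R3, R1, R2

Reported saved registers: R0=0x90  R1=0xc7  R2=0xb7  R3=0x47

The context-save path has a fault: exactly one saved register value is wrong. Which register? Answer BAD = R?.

after  0: R0=0x90 R1=0x47 R2=0x7e R3=0xb2  N=0 Z=0
after  1: R0=0x90 R1=0xb7 R2=0x7e R3=0xb2  N=1 Z=0
after  2: R0=0x90 R1=0xb7 R2=0x7e R3=0x90  N=1 Z=0
after  3: R0=0x90 R1=0xb7 R2=0x7e R3=0x47  N=0 Z=0
after  4: R0=0x90 R1=0xb7 R2=0xb7 R3=0x47  N=0 Z=0
after  5: R0=0x90 R1=0xd7 R2=0xb7 R3=0x47  N=1 Z=0
after  6: R0=0x90 R1=0xd7 R2=0xb7 R3=0x47  N=0 Z=0
-- IRQ taken; context saved, return-PC = 7 --
mismatch: R1: reported 0xc7 vs actual 0xd7

BAD = R1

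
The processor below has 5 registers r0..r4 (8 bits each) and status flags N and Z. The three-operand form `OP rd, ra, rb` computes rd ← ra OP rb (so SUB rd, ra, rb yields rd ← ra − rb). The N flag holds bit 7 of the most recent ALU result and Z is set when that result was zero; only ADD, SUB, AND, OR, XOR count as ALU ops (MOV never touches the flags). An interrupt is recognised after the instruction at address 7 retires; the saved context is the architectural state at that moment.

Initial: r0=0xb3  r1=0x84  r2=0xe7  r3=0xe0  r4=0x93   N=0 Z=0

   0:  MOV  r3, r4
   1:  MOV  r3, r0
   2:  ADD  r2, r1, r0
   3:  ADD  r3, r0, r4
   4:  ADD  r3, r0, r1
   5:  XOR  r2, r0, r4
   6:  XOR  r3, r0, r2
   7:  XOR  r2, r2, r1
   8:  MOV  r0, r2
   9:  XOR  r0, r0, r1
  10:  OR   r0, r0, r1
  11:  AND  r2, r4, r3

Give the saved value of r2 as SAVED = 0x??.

SAVED = 0xa4

after  0: r0=0xb3 r1=0x84 r2=0xe7 r3=0x93 r4=0x93  N=0 Z=0
after  1: r0=0xb3 r1=0x84 r2=0xe7 r3=0xb3 r4=0x93  N=0 Z=0
after  2: r0=0xb3 r1=0x84 r2=0x37 r3=0xb3 r4=0x93  N=0 Z=0
after  3: r0=0xb3 r1=0x84 r2=0x37 r3=0x46 r4=0x93  N=0 Z=0
after  4: r0=0xb3 r1=0x84 r2=0x37 r3=0x37 r4=0x93  N=0 Z=0
after  5: r0=0xb3 r1=0x84 r2=0x20 r3=0x37 r4=0x93  N=0 Z=0
after  6: r0=0xb3 r1=0x84 r2=0x20 r3=0x93 r4=0x93  N=1 Z=0
after  7: r0=0xb3 r1=0x84 r2=0xa4 r3=0x93 r4=0x93  N=1 Z=0
-- IRQ taken; context saved, return-PC = 8 --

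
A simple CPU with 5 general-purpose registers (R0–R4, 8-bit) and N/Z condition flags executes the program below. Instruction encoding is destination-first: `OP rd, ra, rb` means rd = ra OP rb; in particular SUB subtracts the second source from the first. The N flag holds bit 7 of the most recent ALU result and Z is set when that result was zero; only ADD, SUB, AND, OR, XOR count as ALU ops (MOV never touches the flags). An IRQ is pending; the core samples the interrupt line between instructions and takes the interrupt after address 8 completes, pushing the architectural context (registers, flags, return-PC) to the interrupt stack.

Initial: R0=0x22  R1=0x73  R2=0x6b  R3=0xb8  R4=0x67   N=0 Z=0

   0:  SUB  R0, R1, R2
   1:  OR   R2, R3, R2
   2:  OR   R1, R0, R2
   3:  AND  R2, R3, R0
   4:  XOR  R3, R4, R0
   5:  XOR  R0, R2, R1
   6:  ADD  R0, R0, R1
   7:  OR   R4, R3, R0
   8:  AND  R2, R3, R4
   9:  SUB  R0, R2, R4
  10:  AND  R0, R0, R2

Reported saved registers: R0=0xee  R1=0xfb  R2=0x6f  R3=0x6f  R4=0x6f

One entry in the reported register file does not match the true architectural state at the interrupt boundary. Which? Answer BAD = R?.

BAD = R4

after  0: R0=0x08 R1=0x73 R2=0x6b R3=0xb8 R4=0x67  N=0 Z=0
after  1: R0=0x08 R1=0x73 R2=0xfb R3=0xb8 R4=0x67  N=1 Z=0
after  2: R0=0x08 R1=0xfb R2=0xfb R3=0xb8 R4=0x67  N=1 Z=0
after  3: R0=0x08 R1=0xfb R2=0x08 R3=0xb8 R4=0x67  N=0 Z=0
after  4: R0=0x08 R1=0xfb R2=0x08 R3=0x6f R4=0x67  N=0 Z=0
after  5: R0=0xf3 R1=0xfb R2=0x08 R3=0x6f R4=0x67  N=1 Z=0
after  6: R0=0xee R1=0xfb R2=0x08 R3=0x6f R4=0x67  N=1 Z=0
after  7: R0=0xee R1=0xfb R2=0x08 R3=0x6f R4=0xef  N=1 Z=0
after  8: R0=0xee R1=0xfb R2=0x6f R3=0x6f R4=0xef  N=0 Z=0
-- IRQ taken; context saved, return-PC = 9 --
mismatch: R4: reported 0x6f vs actual 0xef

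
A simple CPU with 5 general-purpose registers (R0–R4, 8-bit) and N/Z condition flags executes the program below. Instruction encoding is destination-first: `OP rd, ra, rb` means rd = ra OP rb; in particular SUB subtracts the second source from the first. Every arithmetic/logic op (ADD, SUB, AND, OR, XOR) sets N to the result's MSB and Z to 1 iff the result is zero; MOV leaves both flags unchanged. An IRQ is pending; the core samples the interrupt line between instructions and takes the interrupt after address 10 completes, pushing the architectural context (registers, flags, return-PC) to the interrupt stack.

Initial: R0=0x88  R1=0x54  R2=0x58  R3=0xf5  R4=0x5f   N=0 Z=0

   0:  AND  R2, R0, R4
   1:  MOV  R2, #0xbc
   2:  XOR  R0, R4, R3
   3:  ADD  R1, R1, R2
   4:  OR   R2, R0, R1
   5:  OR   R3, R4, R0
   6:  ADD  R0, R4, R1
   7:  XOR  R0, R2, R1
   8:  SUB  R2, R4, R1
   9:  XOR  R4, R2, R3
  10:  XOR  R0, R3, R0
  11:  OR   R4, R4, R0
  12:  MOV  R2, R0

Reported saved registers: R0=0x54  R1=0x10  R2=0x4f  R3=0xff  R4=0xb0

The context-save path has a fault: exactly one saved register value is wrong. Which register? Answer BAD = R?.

after  0: R0=0x88 R1=0x54 R2=0x08 R3=0xf5 R4=0x5f  N=0 Z=0
after  1: R0=0x88 R1=0x54 R2=0xbc R3=0xf5 R4=0x5f  N=0 Z=0
after  2: R0=0xaa R1=0x54 R2=0xbc R3=0xf5 R4=0x5f  N=1 Z=0
after  3: R0=0xaa R1=0x10 R2=0xbc R3=0xf5 R4=0x5f  N=0 Z=0
after  4: R0=0xaa R1=0x10 R2=0xba R3=0xf5 R4=0x5f  N=1 Z=0
after  5: R0=0xaa R1=0x10 R2=0xba R3=0xff R4=0x5f  N=1 Z=0
after  6: R0=0x6f R1=0x10 R2=0xba R3=0xff R4=0x5f  N=0 Z=0
after  7: R0=0xaa R1=0x10 R2=0xba R3=0xff R4=0x5f  N=1 Z=0
after  8: R0=0xaa R1=0x10 R2=0x4f R3=0xff R4=0x5f  N=0 Z=0
after  9: R0=0xaa R1=0x10 R2=0x4f R3=0xff R4=0xb0  N=1 Z=0
after 10: R0=0x55 R1=0x10 R2=0x4f R3=0xff R4=0xb0  N=0 Z=0
-- IRQ taken; context saved, return-PC = 11 --
mismatch: R0: reported 0x54 vs actual 0x55

BAD = R0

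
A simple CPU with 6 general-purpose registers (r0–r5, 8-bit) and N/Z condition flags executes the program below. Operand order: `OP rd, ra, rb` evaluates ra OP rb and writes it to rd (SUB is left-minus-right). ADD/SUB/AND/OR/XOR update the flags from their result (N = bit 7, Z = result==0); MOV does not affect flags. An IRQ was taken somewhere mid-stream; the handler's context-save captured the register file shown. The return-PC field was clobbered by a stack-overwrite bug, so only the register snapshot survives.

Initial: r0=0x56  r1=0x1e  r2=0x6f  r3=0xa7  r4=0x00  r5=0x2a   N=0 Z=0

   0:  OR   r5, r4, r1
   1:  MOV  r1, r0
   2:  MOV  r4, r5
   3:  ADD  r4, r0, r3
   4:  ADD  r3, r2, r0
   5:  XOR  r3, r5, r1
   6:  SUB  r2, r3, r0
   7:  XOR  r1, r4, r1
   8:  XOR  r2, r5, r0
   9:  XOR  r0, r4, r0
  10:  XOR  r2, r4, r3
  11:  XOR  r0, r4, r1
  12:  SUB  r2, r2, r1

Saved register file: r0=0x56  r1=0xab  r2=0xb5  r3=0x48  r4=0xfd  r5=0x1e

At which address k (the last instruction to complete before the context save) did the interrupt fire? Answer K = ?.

K = 11

after  0: r0=0x56 r1=0x1e r2=0x6f r3=0xa7 r4=0x00 r5=0x1e  N=0 Z=0
after  1: r0=0x56 r1=0x56 r2=0x6f r3=0xa7 r4=0x00 r5=0x1e  N=0 Z=0
after  2: r0=0x56 r1=0x56 r2=0x6f r3=0xa7 r4=0x1e r5=0x1e  N=0 Z=0
after  3: r0=0x56 r1=0x56 r2=0x6f r3=0xa7 r4=0xfd r5=0x1e  N=1 Z=0
after  4: r0=0x56 r1=0x56 r2=0x6f r3=0xc5 r4=0xfd r5=0x1e  N=1 Z=0
after  5: r0=0x56 r1=0x56 r2=0x6f r3=0x48 r4=0xfd r5=0x1e  N=0 Z=0
after  6: r0=0x56 r1=0x56 r2=0xf2 r3=0x48 r4=0xfd r5=0x1e  N=1 Z=0
after  7: r0=0x56 r1=0xab r2=0xf2 r3=0x48 r4=0xfd r5=0x1e  N=1 Z=0
after  8: r0=0x56 r1=0xab r2=0x48 r3=0x48 r4=0xfd r5=0x1e  N=0 Z=0
after  9: r0=0xab r1=0xab r2=0x48 r3=0x48 r4=0xfd r5=0x1e  N=1 Z=0
after 10: r0=0xab r1=0xab r2=0xb5 r3=0x48 r4=0xfd r5=0x1e  N=1 Z=0
after 11: r0=0x56 r1=0xab r2=0xb5 r3=0x48 r4=0xfd r5=0x1e  N=0 Z=0
-- IRQ taken; context saved, return-PC = 12 --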